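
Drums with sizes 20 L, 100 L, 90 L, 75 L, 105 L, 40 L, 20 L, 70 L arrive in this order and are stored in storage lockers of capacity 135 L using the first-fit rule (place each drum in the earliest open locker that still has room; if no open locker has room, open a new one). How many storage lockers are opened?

5

  20 → locker 1 (new)  [load 20/135]
  100 → locker 1  [load 120/135]
  90 → locker 2 (new)  [load 90/135]
  75 → locker 3 (new)  [load 75/135]
  105 → locker 4 (new)  [load 105/135]
  40 → locker 2  [load 130/135]
  20 → locker 3  [load 95/135]
  70 → locker 5 (new)  [load 70/135]
5 storage lockers opened.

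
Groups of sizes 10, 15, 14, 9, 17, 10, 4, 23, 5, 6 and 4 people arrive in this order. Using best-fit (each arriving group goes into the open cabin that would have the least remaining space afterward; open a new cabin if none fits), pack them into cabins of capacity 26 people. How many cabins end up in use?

5

  10 → cabin 1 (new)  [load 10/26]
  15 → cabin 1  [load 25/26]
  14 → cabin 2 (new)  [load 14/26]
  9 → cabin 2  [load 23/26]
  17 → cabin 3 (new)  [load 17/26]
  10 → cabin 4 (new)  [load 10/26]
  4 → cabin 3  [load 21/26]
  23 → cabin 5 (new)  [load 23/26]
  5 → cabin 3  [load 26/26]
  6 → cabin 4  [load 16/26]
  4 → cabin 4  [load 20/26]
5 cabins opened.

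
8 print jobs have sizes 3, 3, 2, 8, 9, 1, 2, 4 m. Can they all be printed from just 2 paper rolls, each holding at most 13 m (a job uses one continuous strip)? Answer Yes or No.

No

Total = 32 m; ⌈32/13⌉ = 3.
At least 3 paper rolls are required, but only 2 are allowed.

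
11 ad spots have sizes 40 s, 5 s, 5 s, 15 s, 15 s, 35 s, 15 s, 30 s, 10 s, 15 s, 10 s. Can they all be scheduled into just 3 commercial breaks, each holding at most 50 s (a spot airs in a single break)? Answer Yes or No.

No

Total = 195 s; ⌈195/50⌉ = 4.
At least 4 commercial breaks are required, but only 3 are allowed.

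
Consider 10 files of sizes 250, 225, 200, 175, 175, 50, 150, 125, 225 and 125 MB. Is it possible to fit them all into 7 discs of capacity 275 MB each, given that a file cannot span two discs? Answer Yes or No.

No

Total = 1700 MB; ⌈1700/275⌉ = 7.
The bound of 7 does not rule out 7, but exhaustive search shows no assignment into 7 discs of capacity 275 MB exists — the minimum is 8.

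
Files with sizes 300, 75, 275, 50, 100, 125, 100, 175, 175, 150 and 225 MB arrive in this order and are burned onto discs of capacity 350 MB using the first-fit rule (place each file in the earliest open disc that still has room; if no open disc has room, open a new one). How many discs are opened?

  300 → disc 1 (new)  [load 300/350]
  75 → disc 2 (new)  [load 75/350]
  275 → disc 2  [load 350/350]
  50 → disc 1  [load 350/350]
  100 → disc 3 (new)  [load 100/350]
  125 → disc 3  [load 225/350]
  100 → disc 3  [load 325/350]
  175 → disc 4 (new)  [load 175/350]
  175 → disc 4  [load 350/350]
  150 → disc 5 (new)  [load 150/350]
  225 → disc 6 (new)  [load 225/350]
6 discs opened.

6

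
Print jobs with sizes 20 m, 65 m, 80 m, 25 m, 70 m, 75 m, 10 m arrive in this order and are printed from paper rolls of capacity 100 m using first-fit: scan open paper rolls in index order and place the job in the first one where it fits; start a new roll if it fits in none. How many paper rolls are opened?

4

  20 → roll 1 (new)  [load 20/100]
  65 → roll 1  [load 85/100]
  80 → roll 2 (new)  [load 80/100]
  25 → roll 3 (new)  [load 25/100]
  70 → roll 3  [load 95/100]
  75 → roll 4 (new)  [load 75/100]
  10 → roll 1  [load 95/100]
4 paper rolls opened.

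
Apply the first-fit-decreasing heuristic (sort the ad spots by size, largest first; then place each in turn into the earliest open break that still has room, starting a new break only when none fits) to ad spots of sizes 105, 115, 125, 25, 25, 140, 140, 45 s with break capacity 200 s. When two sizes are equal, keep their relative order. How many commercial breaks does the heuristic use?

5

Sorted descending: 140, 140, 125, 115, 105, 45, 25, 25.
  140 → break 1 (new)  [load 140/200]
  140 → break 2 (new)  [load 140/200]
  125 → break 3 (new)  [load 125/200]
  115 → break 4 (new)  [load 115/200]
  105 → break 5 (new)  [load 105/200]
  45 → break 1  [load 185/200]
  25 → break 2  [load 165/200]
  25 → break 2  [load 190/200]
5 commercial breaks opened.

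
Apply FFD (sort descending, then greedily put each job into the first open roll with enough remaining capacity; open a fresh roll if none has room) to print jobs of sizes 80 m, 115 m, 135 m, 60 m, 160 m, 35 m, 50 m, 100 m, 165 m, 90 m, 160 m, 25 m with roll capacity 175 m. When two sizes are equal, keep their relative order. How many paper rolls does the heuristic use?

7

Sorted descending: 165, 160, 160, 135, 115, 100, 90, 80, 60, 50, 35, 25.
  165 → roll 1 (new)  [load 165/175]
  160 → roll 2 (new)  [load 160/175]
  160 → roll 3 (new)  [load 160/175]
  135 → roll 4 (new)  [load 135/175]
  115 → roll 5 (new)  [load 115/175]
  100 → roll 6 (new)  [load 100/175]
  90 → roll 7 (new)  [load 90/175]
  80 → roll 7  [load 170/175]
  60 → roll 5  [load 175/175]
  50 → roll 6  [load 150/175]
  35 → roll 4  [load 170/175]
  25 → roll 6  [load 175/175]
7 paper rolls opened.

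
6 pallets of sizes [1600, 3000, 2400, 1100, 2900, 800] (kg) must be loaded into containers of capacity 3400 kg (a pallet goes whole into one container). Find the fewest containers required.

Total = 3000 + 2900 + 2400 + 1600 + 1100 + 800 = 11800 kg.
Lower bound: ⌈11800/3400⌉ = 4 containers.
A packing using 4 containers:
  container 1: 3000 = 3000
  container 2: 2900 = 2900
  container 3: 2400 + 800 = 3200
  container 4: 1600 + 1100 = 2700
This matches the lower bound, so 4 is optimal.

4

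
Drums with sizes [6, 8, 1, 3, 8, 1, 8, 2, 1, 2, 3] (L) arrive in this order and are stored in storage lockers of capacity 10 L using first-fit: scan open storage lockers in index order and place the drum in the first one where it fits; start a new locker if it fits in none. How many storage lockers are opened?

  6 → locker 1 (new)  [load 6/10]
  8 → locker 2 (new)  [load 8/10]
  1 → locker 1  [load 7/10]
  3 → locker 1  [load 10/10]
  8 → locker 3 (new)  [load 8/10]
  1 → locker 2  [load 9/10]
  8 → locker 4 (new)  [load 8/10]
  2 → locker 3  [load 10/10]
  1 → locker 2  [load 10/10]
  2 → locker 4  [load 10/10]
  3 → locker 5 (new)  [load 3/10]
5 storage lockers opened.

5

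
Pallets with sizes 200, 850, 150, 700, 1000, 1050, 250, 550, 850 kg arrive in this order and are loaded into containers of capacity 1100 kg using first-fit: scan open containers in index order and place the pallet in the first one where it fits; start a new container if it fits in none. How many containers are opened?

6

  200 → container 1 (new)  [load 200/1100]
  850 → container 1  [load 1050/1100]
  150 → container 2 (new)  [load 150/1100]
  700 → container 2  [load 850/1100]
  1000 → container 3 (new)  [load 1000/1100]
  1050 → container 4 (new)  [load 1050/1100]
  250 → container 2  [load 1100/1100]
  550 → container 5 (new)  [load 550/1100]
  850 → container 6 (new)  [load 850/1100]
6 containers opened.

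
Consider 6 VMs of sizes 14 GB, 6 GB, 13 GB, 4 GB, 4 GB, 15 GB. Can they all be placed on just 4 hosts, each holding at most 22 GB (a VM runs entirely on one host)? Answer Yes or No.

A valid assignment using 3 hosts:
  host 1: 15 + 6 = 21
  host 2: 14 + 4 + 4 = 22
  host 3: 13 = 13
That uses only 3 ≤ 4, so 4 hosts are enough.

Yes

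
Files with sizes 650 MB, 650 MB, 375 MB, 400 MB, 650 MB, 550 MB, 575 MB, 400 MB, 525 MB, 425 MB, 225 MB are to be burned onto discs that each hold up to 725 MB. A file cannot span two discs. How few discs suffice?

10

Total = 650 + 650 + 650 + 575 + 550 + 525 + 425 + 400 + 400 + 375 + 225 = 5425 MB.
Lower bound: ⌈5425/725⌉ = 8 discs.
Also, 10 files each exceed 725/2 MB, and no two of those can share a disc, so at least 10 discs are needed.
A packing using 10 discs:
  disc 1: 650 = 650
  disc 2: 650 = 650
  disc 3: 650 = 650
  disc 4: 575 = 575
  disc 5: 550 = 550
  disc 6: 525 = 525
  disc 7: 425 + 225 = 650
  disc 8: 400 = 400
  disc 9: 400 = 400
  disc 10: 375 = 375
This matches the lower bound, so 10 is optimal.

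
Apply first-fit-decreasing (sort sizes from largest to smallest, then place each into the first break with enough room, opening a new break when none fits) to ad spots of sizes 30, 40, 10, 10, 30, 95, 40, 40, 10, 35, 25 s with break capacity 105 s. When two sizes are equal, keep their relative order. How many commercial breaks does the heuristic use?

Sorted descending: 95, 40, 40, 40, 35, 30, 30, 25, 10, 10, 10.
  95 → break 1 (new)  [load 95/105]
  40 → break 2 (new)  [load 40/105]
  40 → break 2  [load 80/105]
  40 → break 3 (new)  [load 40/105]
  35 → break 3  [load 75/105]
  30 → break 3  [load 105/105]
  30 → break 4 (new)  [load 30/105]
  25 → break 2  [load 105/105]
  10 → break 1  [load 105/105]
  10 → break 4  [load 40/105]
  10 → break 4  [load 50/105]
4 commercial breaks opened.

4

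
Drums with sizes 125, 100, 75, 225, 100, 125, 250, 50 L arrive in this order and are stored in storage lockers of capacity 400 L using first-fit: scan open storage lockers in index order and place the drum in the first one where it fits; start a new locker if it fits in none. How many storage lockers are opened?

  125 → locker 1 (new)  [load 125/400]
  100 → locker 1  [load 225/400]
  75 → locker 1  [load 300/400]
  225 → locker 2 (new)  [load 225/400]
  100 → locker 1  [load 400/400]
  125 → locker 2  [load 350/400]
  250 → locker 3 (new)  [load 250/400]
  50 → locker 2  [load 400/400]
3 storage lockers opened.

3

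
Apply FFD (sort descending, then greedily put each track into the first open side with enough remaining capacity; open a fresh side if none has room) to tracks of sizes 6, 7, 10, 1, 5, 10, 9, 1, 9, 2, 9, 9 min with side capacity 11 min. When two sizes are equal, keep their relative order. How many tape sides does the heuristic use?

8

Sorted descending: 10, 10, 9, 9, 9, 9, 7, 6, 5, 2, 1, 1.
  10 → side 1 (new)  [load 10/11]
  10 → side 2 (new)  [load 10/11]
  9 → side 3 (new)  [load 9/11]
  9 → side 4 (new)  [load 9/11]
  9 → side 5 (new)  [load 9/11]
  9 → side 6 (new)  [load 9/11]
  7 → side 7 (new)  [load 7/11]
  6 → side 8 (new)  [load 6/11]
  5 → side 8  [load 11/11]
  2 → side 3  [load 11/11]
  1 → side 1  [load 11/11]
  1 → side 2  [load 11/11]
8 tape sides opened.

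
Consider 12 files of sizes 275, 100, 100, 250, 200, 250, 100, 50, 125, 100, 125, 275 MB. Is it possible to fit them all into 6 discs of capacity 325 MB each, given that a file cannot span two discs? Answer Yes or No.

Total = 1950 MB; ⌈1950/325⌉ = 6.
The bound of 6 does not rule out 6, but exhaustive search shows no assignment into 6 discs of capacity 325 MB exists — the minimum is 7.

No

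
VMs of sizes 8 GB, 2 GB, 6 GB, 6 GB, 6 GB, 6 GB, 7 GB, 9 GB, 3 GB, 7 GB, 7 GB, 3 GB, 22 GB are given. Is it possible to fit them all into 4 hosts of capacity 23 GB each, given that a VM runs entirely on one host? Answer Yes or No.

Total = 92 GB; ⌈92/23⌉ = 4.
The bound of 4 does not rule out 4, but exhaustive search shows no assignment into 4 hosts of capacity 23 GB exists — the minimum is 5.

No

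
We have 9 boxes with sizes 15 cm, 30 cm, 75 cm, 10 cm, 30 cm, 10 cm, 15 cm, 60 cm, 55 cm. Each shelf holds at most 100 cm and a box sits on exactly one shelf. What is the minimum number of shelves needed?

Total = 75 + 60 + 55 + 30 + 30 + 15 + 15 + 10 + 10 = 300 cm.
Lower bound: ⌈300/100⌉ = 3 shelves.
A packing using 3 shelves:
  shelf 1: 75 + 15 + 10 = 100
  shelf 2: 60 + 30 + 10 = 100
  shelf 3: 55 + 30 + 15 = 100
This matches the lower bound, so 3 is optimal.

3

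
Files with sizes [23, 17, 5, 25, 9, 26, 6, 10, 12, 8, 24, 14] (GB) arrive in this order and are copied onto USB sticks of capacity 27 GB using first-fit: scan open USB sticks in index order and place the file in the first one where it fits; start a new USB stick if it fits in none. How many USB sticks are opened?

8

  23 → USB stick 1 (new)  [load 23/27]
  17 → USB stick 2 (new)  [load 17/27]
  5 → USB stick 2  [load 22/27]
  25 → USB stick 3 (new)  [load 25/27]
  9 → USB stick 4 (new)  [load 9/27]
  26 → USB stick 5 (new)  [load 26/27]
  6 → USB stick 4  [load 15/27]
  10 → USB stick 4  [load 25/27]
  12 → USB stick 6 (new)  [load 12/27]
  8 → USB stick 6  [load 20/27]
  24 → USB stick 7 (new)  [load 24/27]
  14 → USB stick 8 (new)  [load 14/27]
8 USB sticks opened.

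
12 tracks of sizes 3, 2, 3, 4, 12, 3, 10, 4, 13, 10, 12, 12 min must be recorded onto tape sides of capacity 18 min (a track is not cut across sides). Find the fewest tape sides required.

6

Total = 13 + 12 + 12 + 12 + 10 + 10 + 4 + 4 + 3 + 3 + 3 + 2 = 88 min.
Lower bound: ⌈88/18⌉ = 5 tape sides.
Also, 6 tracks each exceed 9 min, and no two of those can share a side, so at least 6 tape sides are needed.
A packing using 6 tape sides:
  side 1: 13 + 4 = 17
  side 2: 12 + 4 + 2 = 18
  side 3: 12 + 3 + 3 = 18
  side 4: 12 + 3 = 15
  side 5: 10 = 10
  side 6: 10 = 10
This matches the lower bound, so 6 is optimal.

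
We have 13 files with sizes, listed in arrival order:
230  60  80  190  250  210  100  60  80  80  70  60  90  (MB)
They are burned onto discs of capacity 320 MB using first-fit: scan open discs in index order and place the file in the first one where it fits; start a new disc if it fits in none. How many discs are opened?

6

  230 → disc 1 (new)  [load 230/320]
  60 → disc 1  [load 290/320]
  80 → disc 2 (new)  [load 80/320]
  190 → disc 2  [load 270/320]
  250 → disc 3 (new)  [load 250/320]
  210 → disc 4 (new)  [load 210/320]
  100 → disc 4  [load 310/320]
  60 → disc 3  [load 310/320]
  80 → disc 5 (new)  [load 80/320]
  80 → disc 5  [load 160/320]
  70 → disc 5  [load 230/320]
  60 → disc 5  [load 290/320]
  90 → disc 6 (new)  [load 90/320]
6 discs opened.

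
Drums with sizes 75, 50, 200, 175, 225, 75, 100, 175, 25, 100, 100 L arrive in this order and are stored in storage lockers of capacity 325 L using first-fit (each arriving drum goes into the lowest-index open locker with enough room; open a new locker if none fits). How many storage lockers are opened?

  75 → locker 1 (new)  [load 75/325]
  50 → locker 1  [load 125/325]
  200 → locker 1  [load 325/325]
  175 → locker 2 (new)  [load 175/325]
  225 → locker 3 (new)  [load 225/325]
  75 → locker 2  [load 250/325]
  100 → locker 3  [load 325/325]
  175 → locker 4 (new)  [load 175/325]
  25 → locker 2  [load 275/325]
  100 → locker 4  [load 275/325]
  100 → locker 5 (new)  [load 100/325]
5 storage lockers opened.

5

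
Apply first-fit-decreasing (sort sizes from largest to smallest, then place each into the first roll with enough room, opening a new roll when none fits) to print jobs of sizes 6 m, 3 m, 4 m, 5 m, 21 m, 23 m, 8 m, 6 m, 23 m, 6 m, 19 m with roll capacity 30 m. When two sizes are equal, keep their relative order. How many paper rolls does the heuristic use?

5

Sorted descending: 23, 23, 21, 19, 8, 6, 6, 6, 5, 4, 3.
  23 → roll 1 (new)  [load 23/30]
  23 → roll 2 (new)  [load 23/30]
  21 → roll 3 (new)  [load 21/30]
  19 → roll 4 (new)  [load 19/30]
  8 → roll 3  [load 29/30]
  6 → roll 1  [load 29/30]
  6 → roll 2  [load 29/30]
  6 → roll 4  [load 25/30]
  5 → roll 4  [load 30/30]
  4 → roll 5 (new)  [load 4/30]
  3 → roll 5  [load 7/30]
5 paper rolls opened.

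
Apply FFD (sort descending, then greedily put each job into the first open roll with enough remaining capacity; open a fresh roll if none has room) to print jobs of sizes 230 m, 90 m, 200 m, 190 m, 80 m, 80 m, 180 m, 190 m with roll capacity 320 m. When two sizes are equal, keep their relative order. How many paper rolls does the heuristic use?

5

Sorted descending: 230, 200, 190, 190, 180, 90, 80, 80.
  230 → roll 1 (new)  [load 230/320]
  200 → roll 2 (new)  [load 200/320]
  190 → roll 3 (new)  [load 190/320]
  190 → roll 4 (new)  [load 190/320]
  180 → roll 5 (new)  [load 180/320]
  90 → roll 1  [load 320/320]
  80 → roll 2  [load 280/320]
  80 → roll 3  [load 270/320]
5 paper rolls opened.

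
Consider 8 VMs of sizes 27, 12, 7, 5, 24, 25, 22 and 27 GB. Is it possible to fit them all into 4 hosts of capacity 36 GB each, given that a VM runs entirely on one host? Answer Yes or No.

No

Total = 149 GB; ⌈149/36⌉ = 5.
At least 5 hosts are required, but only 4 are allowed.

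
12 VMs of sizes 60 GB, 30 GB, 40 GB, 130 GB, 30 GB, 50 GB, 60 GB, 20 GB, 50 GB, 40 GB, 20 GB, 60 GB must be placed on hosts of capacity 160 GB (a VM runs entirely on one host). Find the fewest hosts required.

Total = 130 + 60 + 60 + 60 + 50 + 50 + 40 + 40 + 30 + 30 + 20 + 20 = 590 GB.
Lower bound: ⌈590/160⌉ = 4 hosts.
A packing using 4 hosts:
  host 1: 130 + 30 = 160
  host 2: 60 + 60 + 40 = 160
  host 3: 60 + 50 + 50 = 160
  host 4: 40 + 30 + 20 + 20 = 110
This matches the lower bound, so 4 is optimal.

4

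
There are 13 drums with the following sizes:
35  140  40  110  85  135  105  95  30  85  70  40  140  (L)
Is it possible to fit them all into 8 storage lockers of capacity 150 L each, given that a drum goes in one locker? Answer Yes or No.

No

Total = 1110 L; ⌈1110/150⌉ = 8.
The bound of 8 does not rule out 8, but exhaustive search shows no assignment into 8 storage lockers of capacity 150 L exists — the minimum is 9.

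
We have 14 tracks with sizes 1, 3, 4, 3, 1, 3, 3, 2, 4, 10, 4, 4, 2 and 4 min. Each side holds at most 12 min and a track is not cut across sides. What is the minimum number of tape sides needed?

Total = 10 + 4 + 4 + 4 + 4 + 4 + 3 + 3 + 3 + 3 + 2 + 2 + 1 + 1 = 48 min.
Lower bound: ⌈48/12⌉ = 4 tape sides.
A packing using 4 tape sides:
  side 1: 10 + 2 = 12
  side 2: 4 + 4 + 4 = 12
  side 3: 4 + 4 + 3 + 1 = 12
  side 4: 3 + 3 + 3 + 2 + 1 = 12
This matches the lower bound, so 4 is optimal.

4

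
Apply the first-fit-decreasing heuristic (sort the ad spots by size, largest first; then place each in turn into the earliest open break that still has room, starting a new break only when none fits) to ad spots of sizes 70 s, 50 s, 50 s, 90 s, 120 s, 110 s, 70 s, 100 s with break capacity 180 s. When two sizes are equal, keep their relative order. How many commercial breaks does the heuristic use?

Sorted descending: 120, 110, 100, 90, 70, 70, 50, 50.
  120 → break 1 (new)  [load 120/180]
  110 → break 2 (new)  [load 110/180]
  100 → break 3 (new)  [load 100/180]
  90 → break 4 (new)  [load 90/180]
  70 → break 2  [load 180/180]
  70 → break 3  [load 170/180]
  50 → break 1  [load 170/180]
  50 → break 4  [load 140/180]
4 commercial breaks opened.

4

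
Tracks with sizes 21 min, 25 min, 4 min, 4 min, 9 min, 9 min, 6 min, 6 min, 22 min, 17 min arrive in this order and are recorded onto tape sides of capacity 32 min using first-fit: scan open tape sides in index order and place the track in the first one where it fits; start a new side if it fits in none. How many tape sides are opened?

  21 → side 1 (new)  [load 21/32]
  25 → side 2 (new)  [load 25/32]
  4 → side 1  [load 25/32]
  4 → side 1  [load 29/32]
  9 → side 3 (new)  [load 9/32]
  9 → side 3  [load 18/32]
  6 → side 2  [load 31/32]
  6 → side 3  [load 24/32]
  22 → side 4 (new)  [load 22/32]
  17 → side 5 (new)  [load 17/32]
5 tape sides opened.

5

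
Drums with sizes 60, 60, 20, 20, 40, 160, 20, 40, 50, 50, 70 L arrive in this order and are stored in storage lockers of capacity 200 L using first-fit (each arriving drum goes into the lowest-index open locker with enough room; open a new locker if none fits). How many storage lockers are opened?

4

  60 → locker 1 (new)  [load 60/200]
  60 → locker 1  [load 120/200]
  20 → locker 1  [load 140/200]
  20 → locker 1  [load 160/200]
  40 → locker 1  [load 200/200]
  160 → locker 2 (new)  [load 160/200]
  20 → locker 2  [load 180/200]
  40 → locker 3 (new)  [load 40/200]
  50 → locker 3  [load 90/200]
  50 → locker 3  [load 140/200]
  70 → locker 4 (new)  [load 70/200]
4 storage lockers opened.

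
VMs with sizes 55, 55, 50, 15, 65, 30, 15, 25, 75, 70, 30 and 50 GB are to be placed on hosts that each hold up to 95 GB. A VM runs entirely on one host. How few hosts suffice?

Total = 75 + 70 + 65 + 55 + 55 + 50 + 50 + 30 + 30 + 25 + 15 + 15 = 535 GB.
Lower bound: ⌈535/95⌉ = 6 hosts.
Also, 7 VMs each exceed 95/2 GB, and no two of those can share a host, so at least 7 hosts are needed.
A packing using 7 hosts:
  host 1: 75 + 15 = 90
  host 2: 70 + 25 = 95
  host 3: 65 + 30 = 95
  host 4: 55 + 30 = 85
  host 5: 55 + 15 = 70
  host 6: 50 = 50
  host 7: 50 = 50
This matches the lower bound, so 7 is optimal.

7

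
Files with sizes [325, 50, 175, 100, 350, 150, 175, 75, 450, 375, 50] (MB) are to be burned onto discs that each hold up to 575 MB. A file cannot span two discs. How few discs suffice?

4

Total = 450 + 375 + 350 + 325 + 175 + 175 + 150 + 100 + 75 + 50 + 50 = 2275 MB.
Lower bound: ⌈2275/575⌉ = 4 discs.
A packing using 4 discs:
  disc 1: 450 + 75 + 50 = 575
  disc 2: 375 + 175 = 550
  disc 3: 350 + 175 + 50 = 575
  disc 4: 325 + 150 + 100 = 575
This matches the lower bound, so 4 is optimal.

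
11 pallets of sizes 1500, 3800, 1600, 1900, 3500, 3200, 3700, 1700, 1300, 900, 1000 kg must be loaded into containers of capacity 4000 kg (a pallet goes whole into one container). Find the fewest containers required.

Total = 3800 + 3700 + 3500 + 3200 + 1900 + 1700 + 1600 + 1500 + 1300 + 1000 + 900 = 24100 kg.
Lower bound: ⌈24100/4000⌉ = 7 containers.
A packing using 7 containers:
  container 1: 3800 = 3800
  container 2: 3700 = 3700
  container 3: 3500 = 3500
  container 4: 3200 = 3200
  container 5: 1900 + 1700 = 3600
  container 6: 1600 + 1500 + 900 = 4000
  container 7: 1300 + 1000 = 2300
This matches the lower bound, so 7 is optimal.

7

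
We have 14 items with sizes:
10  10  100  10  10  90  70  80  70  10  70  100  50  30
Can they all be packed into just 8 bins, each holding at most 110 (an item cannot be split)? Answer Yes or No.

A valid assignment using 8 bins:
  bin 1: 100 + 10 = 110
  bin 2: 100 + 10 = 110
  bin 3: 90 + 10 + 10 = 110
  bin 4: 80 + 30 = 110
  bin 5: 70 + 10 = 80
  bin 6: 70 = 70
  bin 7: 70 = 70
  bin 8: 50 = 50
Every load is within 110, so 8 bins suffice.

Yes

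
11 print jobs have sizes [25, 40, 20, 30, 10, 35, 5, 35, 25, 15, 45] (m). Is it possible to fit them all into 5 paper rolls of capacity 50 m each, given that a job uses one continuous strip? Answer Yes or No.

Total = 285 m; ⌈285/50⌉ = 6.
At least 6 paper rolls are required, but only 5 are allowed.

No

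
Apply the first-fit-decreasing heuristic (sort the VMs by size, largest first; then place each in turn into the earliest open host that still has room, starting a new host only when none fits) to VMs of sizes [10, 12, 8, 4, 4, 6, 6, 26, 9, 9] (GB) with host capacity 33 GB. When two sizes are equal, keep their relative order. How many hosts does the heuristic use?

3

Sorted descending: 26, 12, 10, 9, 9, 8, 6, 6, 4, 4.
  26 → host 1 (new)  [load 26/33]
  12 → host 2 (new)  [load 12/33]
  10 → host 2  [load 22/33]
  9 → host 2  [load 31/33]
  9 → host 3 (new)  [load 9/33]
  8 → host 3  [load 17/33]
  6 → host 1  [load 32/33]
  6 → host 3  [load 23/33]
  4 → host 3  [load 27/33]
  4 → host 3  [load 31/33]
3 hosts opened.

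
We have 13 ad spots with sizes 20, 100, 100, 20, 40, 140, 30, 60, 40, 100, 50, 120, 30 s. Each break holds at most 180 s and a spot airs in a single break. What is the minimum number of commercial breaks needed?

5

Total = 140 + 120 + 100 + 100 + 100 + 60 + 50 + 40 + 40 + 30 + 30 + 20 + 20 = 850 s.
Lower bound: ⌈850/180⌉ = 5 commercial breaks.
A packing using 5 commercial breaks:
  break 1: 140 + 40 = 180
  break 2: 120 + 60 = 180
  break 3: 100 + 50 + 30 = 180
  break 4: 100 + 40 + 30 = 170
  break 5: 100 + 20 + 20 = 140
This matches the lower bound, so 5 is optimal.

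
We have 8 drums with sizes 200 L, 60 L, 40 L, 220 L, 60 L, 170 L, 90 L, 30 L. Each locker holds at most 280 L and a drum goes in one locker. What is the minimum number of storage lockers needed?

Total = 220 + 200 + 170 + 90 + 60 + 60 + 40 + 30 = 870 L.
Lower bound: ⌈870/280⌉ = 4 storage lockers.
A packing using 4 storage lockers:
  locker 1: 220 + 60 = 280
  locker 2: 200 + 60 = 260
  locker 3: 170 + 90 = 260
  locker 4: 40 + 30 = 70
This matches the lower bound, so 4 is optimal.

4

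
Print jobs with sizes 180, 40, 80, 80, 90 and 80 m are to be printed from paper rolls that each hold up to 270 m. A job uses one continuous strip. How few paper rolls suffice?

3

Total = 180 + 90 + 80 + 80 + 80 + 40 = 550 m.
Lower bound: ⌈550/270⌉ = 3 paper rolls.
A packing using 3 paper rolls:
  roll 1: 180 + 90 = 270
  roll 2: 80 + 80 + 80 = 240
  roll 3: 40 = 40
This matches the lower bound, so 3 is optimal.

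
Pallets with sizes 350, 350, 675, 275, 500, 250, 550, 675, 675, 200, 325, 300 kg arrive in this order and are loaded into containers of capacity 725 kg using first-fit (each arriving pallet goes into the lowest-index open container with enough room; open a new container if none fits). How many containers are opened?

8

  350 → container 1 (new)  [load 350/725]
  350 → container 1  [load 700/725]
  675 → container 2 (new)  [load 675/725]
  275 → container 3 (new)  [load 275/725]
  500 → container 4 (new)  [load 500/725]
  250 → container 3  [load 525/725]
  550 → container 5 (new)  [load 550/725]
  675 → container 6 (new)  [load 675/725]
  675 → container 7 (new)  [load 675/725]
  200 → container 3  [load 725/725]
  325 → container 8 (new)  [load 325/725]
  300 → container 8  [load 625/725]
8 containers opened.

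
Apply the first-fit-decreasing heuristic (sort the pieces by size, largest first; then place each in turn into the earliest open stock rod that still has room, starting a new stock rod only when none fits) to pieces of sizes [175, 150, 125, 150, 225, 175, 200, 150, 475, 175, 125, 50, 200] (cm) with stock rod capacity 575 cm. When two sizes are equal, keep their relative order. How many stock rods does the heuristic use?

5

Sorted descending: 475, 225, 200, 200, 175, 175, 175, 150, 150, 150, 125, 125, 50.
  475 → stock rod 1 (new)  [load 475/575]
  225 → stock rod 2 (new)  [load 225/575]
  200 → stock rod 2  [load 425/575]
  200 → stock rod 3 (new)  [load 200/575]
  175 → stock rod 3  [load 375/575]
  175 → stock rod 3  [load 550/575]
  175 → stock rod 4 (new)  [load 175/575]
  150 → stock rod 2  [load 575/575]
  150 → stock rod 4  [load 325/575]
  150 → stock rod 4  [load 475/575]
  125 → stock rod 5 (new)  [load 125/575]
  125 → stock rod 5  [load 250/575]
  50 → stock rod 1  [load 525/575]
5 stock rods opened.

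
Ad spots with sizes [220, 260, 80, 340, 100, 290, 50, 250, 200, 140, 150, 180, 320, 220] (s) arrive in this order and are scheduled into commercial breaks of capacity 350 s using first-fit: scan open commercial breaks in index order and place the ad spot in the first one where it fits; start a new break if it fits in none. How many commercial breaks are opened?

  220 → break 1 (new)  [load 220/350]
  260 → break 2 (new)  [load 260/350]
  80 → break 1  [load 300/350]
  340 → break 3 (new)  [load 340/350]
  100 → break 4 (new)  [load 100/350]
  290 → break 5 (new)  [load 290/350]
  50 → break 1  [load 350/350]
  250 → break 4  [load 350/350]
  200 → break 6 (new)  [load 200/350]
  140 → break 6  [load 340/350]
  150 → break 7 (new)  [load 150/350]
  180 → break 7  [load 330/350]
  320 → break 8 (new)  [load 320/350]
  220 → break 9 (new)  [load 220/350]
9 commercial breaks opened.

9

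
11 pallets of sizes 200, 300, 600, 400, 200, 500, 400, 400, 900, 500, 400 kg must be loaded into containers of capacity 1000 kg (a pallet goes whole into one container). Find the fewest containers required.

Total = 900 + 600 + 500 + 500 + 400 + 400 + 400 + 400 + 300 + 200 + 200 = 4800 kg.
Lower bound: ⌈4800/1000⌉ = 5 containers.
A packing using 5 containers:
  container 1: 900 = 900
  container 2: 600 + 400 = 1000
  container 3: 500 + 500 = 1000
  container 4: 400 + 400 + 200 = 1000
  container 5: 400 + 300 + 200 = 900
This matches the lower bound, so 5 is optimal.

5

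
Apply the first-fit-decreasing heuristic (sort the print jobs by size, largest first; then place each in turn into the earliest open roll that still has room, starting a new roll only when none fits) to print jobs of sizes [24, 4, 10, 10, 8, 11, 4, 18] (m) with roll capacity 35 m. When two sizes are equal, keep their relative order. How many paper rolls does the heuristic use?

3

Sorted descending: 24, 18, 11, 10, 10, 8, 4, 4.
  24 → roll 1 (new)  [load 24/35]
  18 → roll 2 (new)  [load 18/35]
  11 → roll 1  [load 35/35]
  10 → roll 2  [load 28/35]
  10 → roll 3 (new)  [load 10/35]
  8 → roll 3  [load 18/35]
  4 → roll 2  [load 32/35]
  4 → roll 3  [load 22/35]
3 paper rolls opened.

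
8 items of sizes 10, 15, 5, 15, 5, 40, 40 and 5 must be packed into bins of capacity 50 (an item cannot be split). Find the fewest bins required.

Total = 40 + 40 + 15 + 15 + 10 + 5 + 5 + 5 = 135.
Lower bound: ⌈135/50⌉ = 3 bins.
A packing using 3 bins:
  bin 1: 40 + 10 = 50
  bin 2: 40 + 5 + 5 = 50
  bin 3: 15 + 15 + 5 = 35
This matches the lower bound, so 3 is optimal.

3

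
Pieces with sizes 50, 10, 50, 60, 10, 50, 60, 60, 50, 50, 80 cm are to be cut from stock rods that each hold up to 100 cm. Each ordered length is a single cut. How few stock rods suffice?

Total = 80 + 60 + 60 + 60 + 50 + 50 + 50 + 50 + 50 + 10 + 10 = 530 cm.
Lower bound: ⌈530/100⌉ = 6 stock rods.
A packing using 7 stock rods:
  stock rod 1: 80 + 10 + 10 = 100
  stock rod 2: 60 = 60
  stock rod 3: 60 = 60
  stock rod 4: 60 = 60
  stock rod 5: 50 + 50 = 100
  stock rod 6: 50 + 50 = 100
  stock rod 7: 50 = 50
No arrangement into 6 stock rods stays within capacity, so 7 is optimal.

7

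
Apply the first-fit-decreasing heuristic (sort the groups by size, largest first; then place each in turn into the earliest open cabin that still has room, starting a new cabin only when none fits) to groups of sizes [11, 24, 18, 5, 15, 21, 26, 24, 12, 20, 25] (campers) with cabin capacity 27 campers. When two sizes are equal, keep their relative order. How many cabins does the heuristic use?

Sorted descending: 26, 25, 24, 24, 21, 20, 18, 15, 12, 11, 5.
  26 → cabin 1 (new)  [load 26/27]
  25 → cabin 2 (new)  [load 25/27]
  24 → cabin 3 (new)  [load 24/27]
  24 → cabin 4 (new)  [load 24/27]
  21 → cabin 5 (new)  [load 21/27]
  20 → cabin 6 (new)  [load 20/27]
  18 → cabin 7 (new)  [load 18/27]
  15 → cabin 8 (new)  [load 15/27]
  12 → cabin 8  [load 27/27]
  11 → cabin 9 (new)  [load 11/27]
  5 → cabin 5  [load 26/27]
9 cabins opened.

9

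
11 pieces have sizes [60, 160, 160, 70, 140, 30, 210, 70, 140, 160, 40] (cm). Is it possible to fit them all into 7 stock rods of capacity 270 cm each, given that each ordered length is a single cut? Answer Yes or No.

A valid assignment using 6 stock rods:
  stock rod 1: 210 + 60 = 270
  stock rod 2: 160 + 70 + 40 = 270
  stock rod 3: 160 + 70 + 30 = 260
  stock rod 4: 160 = 160
  stock rod 5: 140 = 140
  stock rod 6: 140 = 140
That uses only 6 ≤ 7, so 7 stock rods are enough.

Yes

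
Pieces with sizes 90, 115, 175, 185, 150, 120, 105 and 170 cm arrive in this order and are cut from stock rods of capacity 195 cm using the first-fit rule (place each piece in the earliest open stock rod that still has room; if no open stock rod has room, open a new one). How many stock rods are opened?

7

  90 → stock rod 1 (new)  [load 90/195]
  115 → stock rod 2 (new)  [load 115/195]
  175 → stock rod 3 (new)  [load 175/195]
  185 → stock rod 4 (new)  [load 185/195]
  150 → stock rod 5 (new)  [load 150/195]
  120 → stock rod 6 (new)  [load 120/195]
  105 → stock rod 1  [load 195/195]
  170 → stock rod 7 (new)  [load 170/195]
7 stock rods opened.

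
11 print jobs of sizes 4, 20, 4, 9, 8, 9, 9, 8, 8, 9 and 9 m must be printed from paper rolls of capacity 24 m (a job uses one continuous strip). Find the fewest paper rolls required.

Total = 20 + 9 + 9 + 9 + 9 + 9 + 8 + 8 + 8 + 4 + 4 = 97 m.
Lower bound: ⌈97/24⌉ = 5 paper rolls.
A packing using 5 paper rolls:
  roll 1: 20 + 4 = 24
  roll 2: 9 + 9 + 4 = 22
  roll 3: 9 + 9 = 18
  roll 4: 9 + 8 = 17
  roll 5: 8 + 8 = 16
This matches the lower bound, so 5 is optimal.

5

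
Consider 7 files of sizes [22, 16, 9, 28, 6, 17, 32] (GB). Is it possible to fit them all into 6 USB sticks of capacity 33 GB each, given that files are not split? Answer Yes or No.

Yes

A valid assignment using 5 USB sticks:
  USB stick 1: 32 = 32
  USB stick 2: 28 = 28
  USB stick 3: 22 + 9 = 31
  USB stick 4: 17 + 16 = 33
  USB stick 5: 6 = 6
That uses only 5 ≤ 6, so 6 USB sticks are enough.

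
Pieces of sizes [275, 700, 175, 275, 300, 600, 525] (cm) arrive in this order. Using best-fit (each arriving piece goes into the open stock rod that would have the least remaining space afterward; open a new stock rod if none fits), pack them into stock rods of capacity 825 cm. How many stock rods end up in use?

4

  275 → stock rod 1 (new)  [load 275/825]
  700 → stock rod 2 (new)  [load 700/825]
  175 → stock rod 1  [load 450/825]
  275 → stock rod 1  [load 725/825]
  300 → stock rod 3 (new)  [load 300/825]
  600 → stock rod 4 (new)  [load 600/825]
  525 → stock rod 3  [load 825/825]
4 stock rods opened.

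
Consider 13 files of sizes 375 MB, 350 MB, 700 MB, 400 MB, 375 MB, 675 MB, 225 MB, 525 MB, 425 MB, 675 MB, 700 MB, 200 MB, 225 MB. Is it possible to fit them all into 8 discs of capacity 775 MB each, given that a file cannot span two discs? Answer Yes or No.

Total = 5850 MB; ⌈5850/775⌉ = 8.
The bound of 8 does not rule out 8, but exhaustive search shows no assignment into 8 discs of capacity 775 MB exists — the minimum is 9.

No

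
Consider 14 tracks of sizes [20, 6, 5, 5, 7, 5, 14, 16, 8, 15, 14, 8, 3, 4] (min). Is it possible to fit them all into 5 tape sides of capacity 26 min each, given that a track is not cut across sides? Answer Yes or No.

Yes

A valid assignment using 5 tape sides:
  side 1: 20 + 6 = 26
  side 2: 16 + 5 + 5 = 26
  side 3: 15 + 8 + 3 = 26
  side 4: 14 + 8 + 4 = 26
  side 5: 14 + 7 + 5 = 26
Every load is within 26 min, so 5 tape sides suffice.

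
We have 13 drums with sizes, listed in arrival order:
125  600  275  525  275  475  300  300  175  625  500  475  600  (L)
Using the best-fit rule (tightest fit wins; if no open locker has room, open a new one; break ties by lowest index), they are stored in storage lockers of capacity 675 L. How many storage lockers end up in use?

9

  125 → locker 1 (new)  [load 125/675]
  600 → locker 2 (new)  [load 600/675]
  275 → locker 1  [load 400/675]
  525 → locker 3 (new)  [load 525/675]
  275 → locker 1  [load 675/675]
  475 → locker 4 (new)  [load 475/675]
  300 → locker 5 (new)  [load 300/675]
  300 → locker 5  [load 600/675]
  175 → locker 4  [load 650/675]
  625 → locker 6 (new)  [load 625/675]
  500 → locker 7 (new)  [load 500/675]
  475 → locker 8 (new)  [load 475/675]
  600 → locker 9 (new)  [load 600/675]
9 storage lockers opened.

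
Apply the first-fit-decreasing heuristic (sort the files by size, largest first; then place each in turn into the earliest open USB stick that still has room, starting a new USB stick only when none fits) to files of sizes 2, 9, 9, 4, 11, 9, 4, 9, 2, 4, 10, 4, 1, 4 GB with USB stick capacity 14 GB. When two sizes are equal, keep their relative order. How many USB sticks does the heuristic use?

Sorted descending: 11, 10, 9, 9, 9, 9, 4, 4, 4, 4, 4, 2, 2, 1.
  11 → USB stick 1 (new)  [load 11/14]
  10 → USB stick 2 (new)  [load 10/14]
  9 → USB stick 3 (new)  [load 9/14]
  9 → USB stick 4 (new)  [load 9/14]
  9 → USB stick 5 (new)  [load 9/14]
  9 → USB stick 6 (new)  [load 9/14]
  4 → USB stick 2  [load 14/14]
  4 → USB stick 3  [load 13/14]
  4 → USB stick 4  [load 13/14]
  4 → USB stick 5  [load 13/14]
  4 → USB stick 6  [load 13/14]
  2 → USB stick 1  [load 13/14]
  2 → USB stick 7 (new)  [load 2/14]
  1 → USB stick 1  [load 14/14]
7 USB sticks opened.

7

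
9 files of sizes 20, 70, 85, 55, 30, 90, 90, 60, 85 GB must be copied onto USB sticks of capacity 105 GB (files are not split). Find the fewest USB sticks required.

7

Total = 90 + 90 + 85 + 85 + 70 + 60 + 55 + 30 + 20 = 585 GB.
Lower bound: ⌈585/105⌉ = 6 USB sticks.
Also, 7 files each exceed 105/2 GB, and no two of those can share a USB stick, so at least 7 USB sticks are needed.
A packing using 7 USB sticks:
  USB stick 1: 90 = 90
  USB stick 2: 90 = 90
  USB stick 3: 85 + 20 = 105
  USB stick 4: 85 = 85
  USB stick 5: 70 + 30 = 100
  USB stick 6: 60 = 60
  USB stick 7: 55 = 55
This matches the lower bound, so 7 is optimal.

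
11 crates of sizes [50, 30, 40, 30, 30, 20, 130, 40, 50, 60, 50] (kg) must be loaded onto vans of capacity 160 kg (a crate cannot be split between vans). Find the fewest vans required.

Total = 130 + 60 + 50 + 50 + 50 + 40 + 40 + 30 + 30 + 30 + 20 = 530 kg.
Lower bound: ⌈530/160⌉ = 4 vans.
A packing using 4 vans:
  van 1: 130 + 30 = 160
  van 2: 60 + 50 + 50 = 160
  van 3: 50 + 40 + 40 + 30 = 160
  van 4: 30 + 20 = 50
This matches the lower bound, so 4 is optimal.

4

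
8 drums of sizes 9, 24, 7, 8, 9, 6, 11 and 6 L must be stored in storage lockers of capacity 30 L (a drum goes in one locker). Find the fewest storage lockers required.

Total = 24 + 11 + 9 + 9 + 8 + 7 + 6 + 6 = 80 L.
Lower bound: ⌈80/30⌉ = 3 storage lockers.
A packing using 3 storage lockers:
  locker 1: 24 + 6 = 30
  locker 2: 11 + 9 + 9 = 29
  locker 3: 8 + 7 + 6 = 21
This matches the lower bound, so 3 is optimal.

3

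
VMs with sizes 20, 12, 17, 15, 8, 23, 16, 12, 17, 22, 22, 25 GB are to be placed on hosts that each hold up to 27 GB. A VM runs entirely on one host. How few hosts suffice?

Total = 25 + 23 + 22 + 22 + 20 + 17 + 17 + 16 + 15 + 12 + 12 + 8 = 209 GB.
Lower bound: ⌈209/27⌉ = 8 hosts.
Also, 9 VMs each exceed 27/2 GB, and no two of those can share a host, so at least 9 hosts are needed.
A packing using 10 hosts:
  host 1: 25 = 25
  host 2: 23 = 23
  host 3: 22 = 22
  host 4: 22 = 22
  host 5: 20 = 20
  host 6: 17 + 8 = 25
  host 7: 17 = 17
  host 8: 16 = 16
  host 9: 15 + 12 = 27
  host 10: 12 = 12
No arrangement into 9 hosts stays within capacity, so 10 is optimal.

10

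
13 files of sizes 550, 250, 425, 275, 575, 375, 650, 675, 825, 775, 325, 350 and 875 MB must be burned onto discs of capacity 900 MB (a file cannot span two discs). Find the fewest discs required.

9

Total = 875 + 825 + 775 + 675 + 650 + 575 + 550 + 425 + 375 + 350 + 325 + 275 + 250 = 6925 MB.
Lower bound: ⌈6925/900⌉ = 8 discs.
A packing using 9 discs:
  disc 1: 875 = 875
  disc 2: 825 = 825
  disc 3: 775 = 775
  disc 4: 675 = 675
  disc 5: 650 + 250 = 900
  disc 6: 575 + 325 = 900
  disc 7: 550 + 350 = 900
  disc 8: 425 + 375 = 800
  disc 9: 275 = 275
No arrangement into 8 discs stays within capacity, so 9 is optimal.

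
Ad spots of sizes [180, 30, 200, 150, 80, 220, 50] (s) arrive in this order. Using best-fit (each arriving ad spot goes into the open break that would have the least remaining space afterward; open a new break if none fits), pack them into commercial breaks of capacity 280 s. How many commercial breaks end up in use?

4

  180 → break 1 (new)  [load 180/280]
  30 → break 1  [load 210/280]
  200 → break 2 (new)  [load 200/280]
  150 → break 3 (new)  [load 150/280]
  80 → break 2  [load 280/280]
  220 → break 4 (new)  [load 220/280]
  50 → break 4  [load 270/280]
4 commercial breaks opened.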